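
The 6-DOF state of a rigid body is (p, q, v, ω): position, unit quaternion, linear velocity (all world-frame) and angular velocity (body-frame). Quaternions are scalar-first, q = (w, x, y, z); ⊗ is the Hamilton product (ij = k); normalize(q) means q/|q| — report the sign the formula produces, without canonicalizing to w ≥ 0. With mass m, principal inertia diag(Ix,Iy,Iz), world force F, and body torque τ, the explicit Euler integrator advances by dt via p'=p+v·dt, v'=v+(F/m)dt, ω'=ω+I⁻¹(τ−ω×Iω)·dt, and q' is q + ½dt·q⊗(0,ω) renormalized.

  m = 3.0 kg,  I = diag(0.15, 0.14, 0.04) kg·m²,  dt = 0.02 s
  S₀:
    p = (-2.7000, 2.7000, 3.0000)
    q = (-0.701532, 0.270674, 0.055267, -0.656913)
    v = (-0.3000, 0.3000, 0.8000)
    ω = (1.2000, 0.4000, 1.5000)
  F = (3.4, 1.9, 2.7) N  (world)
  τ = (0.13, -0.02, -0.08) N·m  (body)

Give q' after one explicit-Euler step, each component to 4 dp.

q' = (-0.6950, 0.2657, 0.0405, -0.6669)

q⊗(0,ω) = (0.6384539, -0.4961727, -1.4749194, -1.0103488)
updated quaternion q' = (-0.6950, 0.2657, 0.0405, -0.6669)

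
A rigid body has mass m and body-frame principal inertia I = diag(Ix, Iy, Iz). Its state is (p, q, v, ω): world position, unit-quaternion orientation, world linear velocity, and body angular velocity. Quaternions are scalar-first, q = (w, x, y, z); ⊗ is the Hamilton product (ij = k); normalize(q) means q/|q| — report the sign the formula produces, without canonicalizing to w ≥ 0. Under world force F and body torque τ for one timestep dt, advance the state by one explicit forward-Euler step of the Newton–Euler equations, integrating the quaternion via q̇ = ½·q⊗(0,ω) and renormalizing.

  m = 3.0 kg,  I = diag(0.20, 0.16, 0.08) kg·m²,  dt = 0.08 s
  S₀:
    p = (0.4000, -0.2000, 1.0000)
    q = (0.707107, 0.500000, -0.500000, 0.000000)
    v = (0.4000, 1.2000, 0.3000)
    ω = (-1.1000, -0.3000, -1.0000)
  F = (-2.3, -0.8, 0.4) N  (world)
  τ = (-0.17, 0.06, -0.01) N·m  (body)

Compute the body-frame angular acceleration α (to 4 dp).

gyro term ω×Iω = (-0.0240, 0.1320, -0.0132)
angular accel α = (-0.7300, -0.4500, 0.0400)

α = (-0.7300, -0.4500, 0.0400)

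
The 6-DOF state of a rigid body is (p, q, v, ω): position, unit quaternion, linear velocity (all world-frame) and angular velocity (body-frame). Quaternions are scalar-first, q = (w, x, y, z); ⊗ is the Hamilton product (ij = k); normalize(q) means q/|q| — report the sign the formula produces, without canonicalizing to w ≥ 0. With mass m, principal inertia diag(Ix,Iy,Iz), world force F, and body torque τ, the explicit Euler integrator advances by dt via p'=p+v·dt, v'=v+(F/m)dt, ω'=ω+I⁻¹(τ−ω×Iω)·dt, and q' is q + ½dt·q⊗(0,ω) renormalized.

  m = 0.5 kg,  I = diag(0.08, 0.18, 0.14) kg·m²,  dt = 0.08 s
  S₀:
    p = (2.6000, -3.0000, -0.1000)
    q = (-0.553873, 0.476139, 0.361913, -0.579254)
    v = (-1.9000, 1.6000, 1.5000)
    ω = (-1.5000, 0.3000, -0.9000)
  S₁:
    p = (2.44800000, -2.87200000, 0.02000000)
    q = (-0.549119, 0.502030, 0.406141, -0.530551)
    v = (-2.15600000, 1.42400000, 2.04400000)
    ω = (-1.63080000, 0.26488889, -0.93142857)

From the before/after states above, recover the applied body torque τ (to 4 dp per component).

rate change Δω = (-0.13080000, -0.03511111, -0.03142857)
ω₀×(Iω₀) = (0.0108, -0.0810, -0.0450)
I·α + gyro = (-0.1200, -0.1600, -0.1000)

τ = (-0.1200, -0.1600, -0.1000)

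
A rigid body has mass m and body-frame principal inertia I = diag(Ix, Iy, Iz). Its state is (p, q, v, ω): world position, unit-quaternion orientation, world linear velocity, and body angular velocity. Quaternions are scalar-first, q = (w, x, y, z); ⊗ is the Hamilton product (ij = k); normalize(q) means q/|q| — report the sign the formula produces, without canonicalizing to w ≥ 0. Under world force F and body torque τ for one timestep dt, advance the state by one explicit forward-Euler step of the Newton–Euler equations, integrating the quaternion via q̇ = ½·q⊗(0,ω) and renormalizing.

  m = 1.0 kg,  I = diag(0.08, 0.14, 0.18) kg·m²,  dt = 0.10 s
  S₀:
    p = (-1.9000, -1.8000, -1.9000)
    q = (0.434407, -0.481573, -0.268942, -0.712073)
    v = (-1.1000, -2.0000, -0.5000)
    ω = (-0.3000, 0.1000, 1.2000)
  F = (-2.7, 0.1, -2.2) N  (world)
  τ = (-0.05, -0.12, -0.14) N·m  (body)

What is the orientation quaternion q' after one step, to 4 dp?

q' = (0.4703, -0.4997, -0.2268, -0.6911)

2q̇ = q⊗(0,ω) = (0.7369099, -0.3818452, 0.8349502, 0.3924485)
updated quaternion q' = (0.4703, -0.4997, -0.2268, -0.6911)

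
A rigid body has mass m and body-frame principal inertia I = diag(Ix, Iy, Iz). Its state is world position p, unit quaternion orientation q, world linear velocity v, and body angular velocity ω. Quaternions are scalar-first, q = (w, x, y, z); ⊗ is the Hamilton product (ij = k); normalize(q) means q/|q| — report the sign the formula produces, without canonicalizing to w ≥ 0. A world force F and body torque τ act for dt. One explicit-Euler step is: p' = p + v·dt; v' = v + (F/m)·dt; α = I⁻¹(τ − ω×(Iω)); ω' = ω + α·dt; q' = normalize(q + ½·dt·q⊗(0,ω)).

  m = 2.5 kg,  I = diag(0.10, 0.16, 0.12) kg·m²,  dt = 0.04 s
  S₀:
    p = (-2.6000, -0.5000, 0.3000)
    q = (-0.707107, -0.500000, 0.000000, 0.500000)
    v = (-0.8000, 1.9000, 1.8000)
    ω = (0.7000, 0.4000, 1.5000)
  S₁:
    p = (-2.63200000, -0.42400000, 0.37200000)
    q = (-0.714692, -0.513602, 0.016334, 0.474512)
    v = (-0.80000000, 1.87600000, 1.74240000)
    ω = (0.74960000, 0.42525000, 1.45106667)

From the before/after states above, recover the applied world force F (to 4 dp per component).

velocity change Δv = (0.00000000, -0.02400000, -0.05760000)
m·(v₁−v₀)/dt = (0.0000, -1.5000, -3.6000)

F = (0.0000, -1.5000, -3.6000)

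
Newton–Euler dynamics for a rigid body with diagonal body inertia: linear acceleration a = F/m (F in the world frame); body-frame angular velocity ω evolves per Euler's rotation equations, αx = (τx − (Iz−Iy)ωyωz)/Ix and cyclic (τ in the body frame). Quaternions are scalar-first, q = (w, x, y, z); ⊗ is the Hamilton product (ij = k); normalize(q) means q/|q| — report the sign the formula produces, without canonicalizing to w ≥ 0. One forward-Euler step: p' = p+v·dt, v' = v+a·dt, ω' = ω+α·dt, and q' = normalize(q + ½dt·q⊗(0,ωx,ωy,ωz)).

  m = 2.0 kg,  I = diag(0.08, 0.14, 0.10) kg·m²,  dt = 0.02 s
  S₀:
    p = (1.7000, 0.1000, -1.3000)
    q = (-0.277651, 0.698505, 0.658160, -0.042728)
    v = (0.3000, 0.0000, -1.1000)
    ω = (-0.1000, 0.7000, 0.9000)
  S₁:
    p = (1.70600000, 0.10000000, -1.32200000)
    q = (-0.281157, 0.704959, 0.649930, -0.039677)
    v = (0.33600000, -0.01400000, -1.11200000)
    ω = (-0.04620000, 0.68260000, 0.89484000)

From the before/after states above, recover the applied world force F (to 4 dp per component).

F = (3.6000, -1.4000, -1.2000)

v₁ − v₀ = (0.03600000, -0.01400000, -0.01200000)
applied force F = (3.6000, -1.4000, -1.2000)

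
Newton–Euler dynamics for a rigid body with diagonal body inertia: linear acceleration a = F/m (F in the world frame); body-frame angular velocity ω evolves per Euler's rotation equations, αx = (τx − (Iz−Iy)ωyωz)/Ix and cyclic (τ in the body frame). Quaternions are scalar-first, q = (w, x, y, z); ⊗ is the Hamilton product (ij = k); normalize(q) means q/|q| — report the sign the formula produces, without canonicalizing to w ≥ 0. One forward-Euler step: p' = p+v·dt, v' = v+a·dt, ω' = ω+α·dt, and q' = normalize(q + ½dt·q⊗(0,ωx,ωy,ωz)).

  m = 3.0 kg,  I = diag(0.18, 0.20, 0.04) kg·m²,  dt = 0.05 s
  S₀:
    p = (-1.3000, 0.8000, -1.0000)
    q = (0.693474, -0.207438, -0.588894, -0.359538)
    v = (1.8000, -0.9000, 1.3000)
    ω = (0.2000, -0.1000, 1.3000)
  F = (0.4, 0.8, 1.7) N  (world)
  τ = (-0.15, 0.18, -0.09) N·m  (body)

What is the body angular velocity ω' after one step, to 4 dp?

angular accel α = (-0.9489, 0.7180, -2.2400)
new body rate ω' = (0.1526, -0.0641, 1.1880)

ω' = (0.1526, -0.0641, 1.1880)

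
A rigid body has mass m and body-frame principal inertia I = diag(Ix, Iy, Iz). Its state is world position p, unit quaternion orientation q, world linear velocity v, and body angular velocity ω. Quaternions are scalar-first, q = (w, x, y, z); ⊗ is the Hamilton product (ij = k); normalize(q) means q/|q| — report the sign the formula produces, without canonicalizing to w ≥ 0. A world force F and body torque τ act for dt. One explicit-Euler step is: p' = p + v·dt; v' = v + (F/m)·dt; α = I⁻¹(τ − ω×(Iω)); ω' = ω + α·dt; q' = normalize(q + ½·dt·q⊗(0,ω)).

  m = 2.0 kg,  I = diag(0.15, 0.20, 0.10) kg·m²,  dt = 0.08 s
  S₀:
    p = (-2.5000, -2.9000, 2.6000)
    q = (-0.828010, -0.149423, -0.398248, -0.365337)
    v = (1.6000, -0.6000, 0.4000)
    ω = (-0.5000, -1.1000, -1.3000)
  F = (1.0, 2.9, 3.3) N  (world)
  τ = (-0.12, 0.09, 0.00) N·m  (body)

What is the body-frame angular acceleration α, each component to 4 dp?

α = (0.1533, 0.2875, -0.2750)

precession coupling ω×(Iω) = (-0.1430, 0.0325, 0.0275)
angular accel α = (0.1533, 0.2875, -0.2750)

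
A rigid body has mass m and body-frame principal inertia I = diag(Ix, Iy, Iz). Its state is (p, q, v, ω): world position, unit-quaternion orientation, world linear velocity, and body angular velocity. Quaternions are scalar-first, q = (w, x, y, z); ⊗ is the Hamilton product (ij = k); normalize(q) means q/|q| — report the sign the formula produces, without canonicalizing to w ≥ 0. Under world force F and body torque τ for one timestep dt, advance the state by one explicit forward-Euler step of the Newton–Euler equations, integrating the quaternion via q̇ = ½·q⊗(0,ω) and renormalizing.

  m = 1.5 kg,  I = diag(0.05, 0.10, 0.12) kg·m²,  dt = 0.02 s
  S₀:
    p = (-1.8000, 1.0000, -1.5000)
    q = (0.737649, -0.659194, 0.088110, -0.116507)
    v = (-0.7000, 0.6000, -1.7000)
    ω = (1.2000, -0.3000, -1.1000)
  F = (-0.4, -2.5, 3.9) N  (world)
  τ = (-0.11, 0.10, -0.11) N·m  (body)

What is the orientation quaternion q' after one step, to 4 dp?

2q̇ = q⊗(0,ω) = (0.6893081, 0.7533057, -1.0862165, -0.7193877)
q + ½dt·q⊗(0,ω), renormalized = (0.7444, -0.6516, 0.0772, -0.1237)

q' = (0.7444, -0.6516, 0.0772, -0.1237)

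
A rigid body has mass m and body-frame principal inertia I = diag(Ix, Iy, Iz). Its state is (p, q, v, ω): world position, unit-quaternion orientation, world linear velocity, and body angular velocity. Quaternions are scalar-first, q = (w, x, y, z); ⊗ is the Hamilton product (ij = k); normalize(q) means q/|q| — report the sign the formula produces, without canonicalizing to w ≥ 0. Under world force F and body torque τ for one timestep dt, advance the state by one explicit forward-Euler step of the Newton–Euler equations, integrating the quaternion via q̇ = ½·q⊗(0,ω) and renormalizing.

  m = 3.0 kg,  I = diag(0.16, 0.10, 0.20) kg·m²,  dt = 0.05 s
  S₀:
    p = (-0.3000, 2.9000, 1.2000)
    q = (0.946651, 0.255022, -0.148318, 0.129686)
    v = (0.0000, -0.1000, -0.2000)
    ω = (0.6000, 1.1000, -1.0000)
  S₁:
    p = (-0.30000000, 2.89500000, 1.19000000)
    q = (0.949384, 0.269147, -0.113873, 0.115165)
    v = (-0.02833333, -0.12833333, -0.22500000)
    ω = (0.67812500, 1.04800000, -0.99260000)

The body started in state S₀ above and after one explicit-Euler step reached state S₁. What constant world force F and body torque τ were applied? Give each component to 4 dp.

F = (-1.7000, -1.7000, -1.5000)
τ = (0.1400, -0.0800, -0.0100)

velocity change Δv = (-0.02833333, -0.02833333, -0.02500000)
applied force F = (-1.7000, -1.7000, -1.5000)
ω₁ − ω₀ = (0.07812500, -0.05200000, 0.00740000)
ω₀×(Iω₀) = (-0.1100, 0.0240, -0.0396)
I·α + gyro = (0.1400, -0.0800, -0.0100)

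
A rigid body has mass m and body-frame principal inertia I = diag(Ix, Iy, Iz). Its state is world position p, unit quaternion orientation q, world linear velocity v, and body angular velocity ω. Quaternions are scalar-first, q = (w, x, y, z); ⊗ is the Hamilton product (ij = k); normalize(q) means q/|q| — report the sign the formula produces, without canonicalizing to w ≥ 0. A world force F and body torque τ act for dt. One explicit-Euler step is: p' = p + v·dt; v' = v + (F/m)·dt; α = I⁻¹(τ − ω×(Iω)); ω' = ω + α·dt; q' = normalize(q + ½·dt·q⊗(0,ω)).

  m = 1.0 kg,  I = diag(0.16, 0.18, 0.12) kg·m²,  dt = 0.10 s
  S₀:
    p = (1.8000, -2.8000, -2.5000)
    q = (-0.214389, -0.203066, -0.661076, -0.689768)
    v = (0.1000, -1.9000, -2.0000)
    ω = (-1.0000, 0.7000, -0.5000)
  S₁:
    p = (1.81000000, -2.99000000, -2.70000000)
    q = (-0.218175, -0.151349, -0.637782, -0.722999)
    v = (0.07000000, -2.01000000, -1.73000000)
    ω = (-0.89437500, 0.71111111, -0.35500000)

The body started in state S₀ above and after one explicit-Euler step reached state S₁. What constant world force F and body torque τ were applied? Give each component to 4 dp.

velocity change Δv = (-0.03000000, -0.11000000, 0.27000000)
m·(v₁−v₀)/dt = (-0.3000, -1.1000, 2.7000)
rate change Δω = (0.10562500, 0.01111111, 0.14500000)
precession coupling = (0.0210, 0.0200, -0.0140)
τ = I·(Δω/dt) + ω₀×(Iω₀) = (0.1900, 0.0400, 0.1600)

F = (-0.3000, -1.1000, 2.7000)
τ = (0.1900, 0.0400, 0.1600)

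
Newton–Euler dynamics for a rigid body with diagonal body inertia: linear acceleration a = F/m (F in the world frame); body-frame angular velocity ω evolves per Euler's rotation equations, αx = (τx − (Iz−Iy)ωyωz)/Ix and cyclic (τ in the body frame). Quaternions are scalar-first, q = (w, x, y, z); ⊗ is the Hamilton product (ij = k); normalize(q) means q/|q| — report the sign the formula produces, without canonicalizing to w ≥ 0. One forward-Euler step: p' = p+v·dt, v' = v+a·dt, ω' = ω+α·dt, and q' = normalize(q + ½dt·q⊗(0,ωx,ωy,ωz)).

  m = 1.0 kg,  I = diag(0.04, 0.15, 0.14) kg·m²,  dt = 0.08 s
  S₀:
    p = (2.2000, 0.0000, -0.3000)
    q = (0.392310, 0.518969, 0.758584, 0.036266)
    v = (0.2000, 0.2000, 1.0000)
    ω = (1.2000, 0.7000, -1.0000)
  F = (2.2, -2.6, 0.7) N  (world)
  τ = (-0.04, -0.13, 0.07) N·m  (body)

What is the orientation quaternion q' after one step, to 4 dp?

q' = (0.3468, 0.5053, 0.7902, -0.0013)

2q̇ = q⊗(0,ω) = (-1.1175056, -0.3131982, 0.8371052, -0.9393325)
q' = normalize(q + ½dt·q⊗(0,ω)) = (0.3468, 0.5053, 0.7902, -0.0013)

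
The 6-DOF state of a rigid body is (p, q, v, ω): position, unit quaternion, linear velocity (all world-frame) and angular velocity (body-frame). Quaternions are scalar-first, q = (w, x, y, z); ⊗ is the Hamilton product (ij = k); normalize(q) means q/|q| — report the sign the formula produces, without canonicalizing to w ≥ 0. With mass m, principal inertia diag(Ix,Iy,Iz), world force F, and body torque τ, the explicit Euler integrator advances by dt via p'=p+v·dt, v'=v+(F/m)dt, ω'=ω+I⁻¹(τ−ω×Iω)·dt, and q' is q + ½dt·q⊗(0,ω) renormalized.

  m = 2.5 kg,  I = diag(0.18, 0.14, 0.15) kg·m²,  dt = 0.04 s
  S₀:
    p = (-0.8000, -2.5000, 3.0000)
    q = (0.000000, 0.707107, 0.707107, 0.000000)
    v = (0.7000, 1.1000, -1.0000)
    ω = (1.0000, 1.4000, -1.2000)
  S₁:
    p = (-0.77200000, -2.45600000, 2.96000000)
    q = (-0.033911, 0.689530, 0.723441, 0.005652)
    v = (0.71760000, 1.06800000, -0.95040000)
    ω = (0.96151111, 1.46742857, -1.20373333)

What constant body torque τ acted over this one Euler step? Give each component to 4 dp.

τ = (-0.1900, 0.2000, -0.0700)

Δω = ω₁−ω₀ = (-0.03848889, 0.06742857, -0.00373333)
precession coupling = (-0.0168, -0.0360, -0.0560)
τ = I·(Δω/dt) + ω₀×(Iω₀) = (-0.1900, 0.2000, -0.0700)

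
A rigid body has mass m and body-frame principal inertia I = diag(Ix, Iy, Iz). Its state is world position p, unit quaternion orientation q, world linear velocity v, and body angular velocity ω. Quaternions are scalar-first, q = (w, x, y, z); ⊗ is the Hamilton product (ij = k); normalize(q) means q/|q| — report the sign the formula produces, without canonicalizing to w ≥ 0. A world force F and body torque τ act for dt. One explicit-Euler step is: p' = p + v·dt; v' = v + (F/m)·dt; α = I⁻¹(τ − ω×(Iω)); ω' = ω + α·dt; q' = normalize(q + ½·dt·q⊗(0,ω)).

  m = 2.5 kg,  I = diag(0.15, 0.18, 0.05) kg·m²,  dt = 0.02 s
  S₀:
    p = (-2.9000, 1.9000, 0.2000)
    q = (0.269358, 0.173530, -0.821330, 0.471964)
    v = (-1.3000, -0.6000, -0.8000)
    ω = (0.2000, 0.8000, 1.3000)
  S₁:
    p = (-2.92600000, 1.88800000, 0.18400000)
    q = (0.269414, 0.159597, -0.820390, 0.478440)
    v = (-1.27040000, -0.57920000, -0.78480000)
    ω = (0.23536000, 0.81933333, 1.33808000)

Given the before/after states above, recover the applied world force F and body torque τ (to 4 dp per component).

F = (3.7000, 2.6000, 1.9000)
τ = (0.1300, 0.2000, 0.1000)

v₁ − v₀ = (0.02960000, 0.02080000, 0.01520000)
m·(v₁−v₀)/dt = (3.7000, 2.6000, 1.9000)
rate change Δω = (0.03536000, 0.01933333, 0.03808000)
gyro term ω₀×Iω₀ = (-0.1352, 0.0260, 0.0048)
I·α + gyro = (0.1300, 0.2000, 0.1000)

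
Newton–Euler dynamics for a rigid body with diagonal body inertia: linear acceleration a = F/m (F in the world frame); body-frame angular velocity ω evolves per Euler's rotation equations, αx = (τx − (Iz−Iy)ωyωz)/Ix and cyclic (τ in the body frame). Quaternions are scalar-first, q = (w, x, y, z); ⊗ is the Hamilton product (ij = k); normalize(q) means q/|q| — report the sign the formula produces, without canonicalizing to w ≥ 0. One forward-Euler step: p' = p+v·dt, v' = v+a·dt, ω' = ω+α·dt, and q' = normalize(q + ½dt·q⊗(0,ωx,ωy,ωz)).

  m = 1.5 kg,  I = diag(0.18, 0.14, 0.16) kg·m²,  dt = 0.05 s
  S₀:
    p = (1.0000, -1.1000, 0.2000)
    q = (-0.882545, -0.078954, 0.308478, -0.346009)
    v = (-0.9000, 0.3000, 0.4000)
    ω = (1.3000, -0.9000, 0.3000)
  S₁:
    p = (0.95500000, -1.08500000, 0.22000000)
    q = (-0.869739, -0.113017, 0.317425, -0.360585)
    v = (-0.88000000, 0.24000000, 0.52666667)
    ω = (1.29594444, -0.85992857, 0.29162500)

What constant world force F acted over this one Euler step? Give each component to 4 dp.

F = (0.6000, -1.8000, 3.8000)

Δv = v₁−v₀ = (0.02000000, -0.06000000, 0.12666667)
applied force F = (0.6000, -1.8000, 3.8000)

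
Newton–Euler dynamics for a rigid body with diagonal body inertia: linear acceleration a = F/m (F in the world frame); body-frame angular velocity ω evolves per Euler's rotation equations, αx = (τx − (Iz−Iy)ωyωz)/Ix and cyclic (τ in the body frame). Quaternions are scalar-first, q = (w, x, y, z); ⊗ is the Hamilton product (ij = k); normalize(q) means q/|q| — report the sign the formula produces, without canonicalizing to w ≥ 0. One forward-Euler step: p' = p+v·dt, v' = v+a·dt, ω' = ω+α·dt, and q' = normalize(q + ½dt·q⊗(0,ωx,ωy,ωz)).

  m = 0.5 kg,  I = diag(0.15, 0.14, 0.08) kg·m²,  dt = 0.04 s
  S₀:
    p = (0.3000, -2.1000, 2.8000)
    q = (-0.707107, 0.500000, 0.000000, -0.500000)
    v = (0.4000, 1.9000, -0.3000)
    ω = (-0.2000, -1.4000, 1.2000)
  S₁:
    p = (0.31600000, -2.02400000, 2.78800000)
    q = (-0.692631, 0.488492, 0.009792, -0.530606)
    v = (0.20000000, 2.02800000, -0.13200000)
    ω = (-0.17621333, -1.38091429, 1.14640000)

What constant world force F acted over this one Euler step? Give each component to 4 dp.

F = (-2.5000, 1.6000, 2.1000)

v₁ − v₀ = (-0.20000000, 0.12800000, 0.16800000)
applied force F = (-2.5000, 1.6000, 2.1000)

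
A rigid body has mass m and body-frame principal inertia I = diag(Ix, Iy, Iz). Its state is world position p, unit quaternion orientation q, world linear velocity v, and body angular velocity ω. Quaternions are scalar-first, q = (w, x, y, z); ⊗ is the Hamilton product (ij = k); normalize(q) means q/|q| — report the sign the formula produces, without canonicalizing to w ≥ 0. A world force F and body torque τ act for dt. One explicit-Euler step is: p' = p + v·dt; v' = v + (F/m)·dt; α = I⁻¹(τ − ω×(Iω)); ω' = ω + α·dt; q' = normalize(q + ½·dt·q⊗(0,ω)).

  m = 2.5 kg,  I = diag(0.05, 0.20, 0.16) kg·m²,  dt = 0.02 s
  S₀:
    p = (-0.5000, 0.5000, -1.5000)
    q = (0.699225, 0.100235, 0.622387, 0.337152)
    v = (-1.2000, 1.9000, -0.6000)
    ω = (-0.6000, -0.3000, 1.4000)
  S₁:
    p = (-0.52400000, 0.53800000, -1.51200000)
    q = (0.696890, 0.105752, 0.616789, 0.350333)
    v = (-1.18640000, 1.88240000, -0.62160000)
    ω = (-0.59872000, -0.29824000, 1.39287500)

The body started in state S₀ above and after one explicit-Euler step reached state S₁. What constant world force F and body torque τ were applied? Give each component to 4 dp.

rate change Δω = (0.00128000, 0.00176000, -0.00712500)
ω₀×(Iω₀) = (0.0168, 0.0924, 0.0270)
τ = I·(Δω/dt) + ω₀×(Iω₀) = (0.0200, 0.1100, -0.0300)
v₁ − v₀ = (0.01360000, -0.01760000, -0.02160000)
F = m·Δv/dt = (1.7000, -2.2000, -2.7000)

F = (1.7000, -2.2000, -2.7000)
τ = (0.0200, 0.1100, -0.0300)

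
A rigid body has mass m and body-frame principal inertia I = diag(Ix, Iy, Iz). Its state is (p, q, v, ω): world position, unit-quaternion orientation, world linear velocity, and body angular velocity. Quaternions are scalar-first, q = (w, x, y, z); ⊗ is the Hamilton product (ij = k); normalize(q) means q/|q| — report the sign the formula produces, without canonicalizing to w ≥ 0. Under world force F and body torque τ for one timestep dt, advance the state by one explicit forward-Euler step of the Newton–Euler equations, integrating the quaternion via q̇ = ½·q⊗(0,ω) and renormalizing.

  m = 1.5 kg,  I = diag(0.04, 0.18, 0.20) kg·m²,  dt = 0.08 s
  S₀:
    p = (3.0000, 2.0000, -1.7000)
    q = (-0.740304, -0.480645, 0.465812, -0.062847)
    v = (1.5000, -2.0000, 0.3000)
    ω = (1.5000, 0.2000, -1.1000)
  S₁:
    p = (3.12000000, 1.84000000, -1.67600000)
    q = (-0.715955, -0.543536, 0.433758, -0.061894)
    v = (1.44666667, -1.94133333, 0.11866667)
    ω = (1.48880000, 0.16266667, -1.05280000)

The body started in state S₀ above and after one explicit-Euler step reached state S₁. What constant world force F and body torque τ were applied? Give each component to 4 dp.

Δω = ω₁−ω₀ = (-0.01120000, -0.03733333, 0.04720000)
ω₀×(Iω₀) = (-0.0044, 0.2640, 0.0420)
applied torque τ = (-0.0100, 0.1800, 0.1600)
Δv = v₁−v₀ = (-0.05333333, 0.05866667, -0.18133333)
F = m·Δv/dt = (-1.0000, 1.1000, -3.4000)

F = (-1.0000, 1.1000, -3.4000)
τ = (-0.0100, 0.1800, 0.1600)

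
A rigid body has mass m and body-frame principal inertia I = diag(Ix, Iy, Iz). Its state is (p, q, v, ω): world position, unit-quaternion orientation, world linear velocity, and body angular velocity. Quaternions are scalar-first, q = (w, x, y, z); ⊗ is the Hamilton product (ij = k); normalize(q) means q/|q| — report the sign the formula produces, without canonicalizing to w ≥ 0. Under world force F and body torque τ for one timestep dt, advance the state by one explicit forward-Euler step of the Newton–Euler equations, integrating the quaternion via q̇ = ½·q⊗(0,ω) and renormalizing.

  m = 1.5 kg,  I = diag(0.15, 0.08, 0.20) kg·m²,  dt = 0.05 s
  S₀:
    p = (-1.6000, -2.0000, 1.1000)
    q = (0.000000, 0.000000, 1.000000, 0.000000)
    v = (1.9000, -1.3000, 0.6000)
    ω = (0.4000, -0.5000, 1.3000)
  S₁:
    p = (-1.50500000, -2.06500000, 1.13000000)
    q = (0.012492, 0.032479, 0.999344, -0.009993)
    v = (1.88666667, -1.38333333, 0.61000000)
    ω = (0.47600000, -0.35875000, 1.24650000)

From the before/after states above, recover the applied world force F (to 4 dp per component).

Δv = v₁−v₀ = (-0.01333333, -0.08333333, 0.01000000)
F = m·Δv/dt = (-0.4000, -2.5000, 0.3000)

F = (-0.4000, -2.5000, 0.3000)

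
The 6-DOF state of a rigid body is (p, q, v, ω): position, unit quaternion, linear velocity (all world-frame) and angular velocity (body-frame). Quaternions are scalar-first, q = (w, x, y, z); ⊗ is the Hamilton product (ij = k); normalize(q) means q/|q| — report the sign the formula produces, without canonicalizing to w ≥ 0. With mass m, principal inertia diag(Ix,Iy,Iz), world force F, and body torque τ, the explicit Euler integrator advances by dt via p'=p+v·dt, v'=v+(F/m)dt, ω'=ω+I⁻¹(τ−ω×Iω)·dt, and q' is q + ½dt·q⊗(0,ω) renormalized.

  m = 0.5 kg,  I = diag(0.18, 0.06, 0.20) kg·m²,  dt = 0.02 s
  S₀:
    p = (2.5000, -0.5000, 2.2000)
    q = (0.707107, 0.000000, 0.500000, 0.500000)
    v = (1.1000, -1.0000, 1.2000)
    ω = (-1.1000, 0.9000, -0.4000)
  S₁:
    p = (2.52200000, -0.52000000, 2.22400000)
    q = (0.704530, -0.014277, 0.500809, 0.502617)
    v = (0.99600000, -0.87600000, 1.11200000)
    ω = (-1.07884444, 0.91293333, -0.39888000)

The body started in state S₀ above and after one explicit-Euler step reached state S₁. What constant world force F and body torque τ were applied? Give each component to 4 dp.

ω₁ − ω₀ = (0.02115556, 0.01293333, 0.00112000)
τ = I·(Δω/dt) + ω₀×(Iω₀) = (0.1400, 0.0300, 0.1300)
Δv = v₁−v₀ = (-0.10400000, 0.12400000, -0.08800000)
F = m·Δv/dt = (-2.6000, 3.1000, -2.2000)

F = (-2.6000, 3.1000, -2.2000)
τ = (0.1400, 0.0300, 0.1300)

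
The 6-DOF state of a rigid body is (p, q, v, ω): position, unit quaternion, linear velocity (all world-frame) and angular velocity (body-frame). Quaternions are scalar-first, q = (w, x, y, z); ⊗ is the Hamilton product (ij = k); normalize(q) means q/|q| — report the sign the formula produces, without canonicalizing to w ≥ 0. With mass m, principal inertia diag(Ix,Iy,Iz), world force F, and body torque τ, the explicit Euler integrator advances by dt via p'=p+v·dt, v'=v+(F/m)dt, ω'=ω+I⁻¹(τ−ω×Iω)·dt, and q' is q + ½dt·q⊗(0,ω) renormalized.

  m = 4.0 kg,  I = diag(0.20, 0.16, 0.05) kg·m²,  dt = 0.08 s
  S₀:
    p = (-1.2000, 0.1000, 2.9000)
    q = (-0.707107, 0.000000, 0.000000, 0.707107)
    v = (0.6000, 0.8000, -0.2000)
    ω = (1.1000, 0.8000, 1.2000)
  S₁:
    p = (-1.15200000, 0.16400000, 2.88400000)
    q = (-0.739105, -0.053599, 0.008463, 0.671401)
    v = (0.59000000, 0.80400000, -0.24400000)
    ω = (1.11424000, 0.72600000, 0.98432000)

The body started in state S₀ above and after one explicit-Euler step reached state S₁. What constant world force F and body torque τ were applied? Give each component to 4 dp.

F = (-0.5000, 0.2000, -2.2000)
τ = (-0.0700, 0.0500, -0.1700)

Δω = ω₁−ω₀ = (0.01424000, -0.07400000, -0.21568000)
gyro term ω₀×Iω₀ = (-0.1056, 0.1980, -0.0352)
τ = I·(Δω/dt) + ω₀×(Iω₀) = (-0.0700, 0.0500, -0.1700)
velocity change Δv = (-0.01000000, 0.00400000, -0.04400000)
applied force F = (-0.5000, 0.2000, -2.2000)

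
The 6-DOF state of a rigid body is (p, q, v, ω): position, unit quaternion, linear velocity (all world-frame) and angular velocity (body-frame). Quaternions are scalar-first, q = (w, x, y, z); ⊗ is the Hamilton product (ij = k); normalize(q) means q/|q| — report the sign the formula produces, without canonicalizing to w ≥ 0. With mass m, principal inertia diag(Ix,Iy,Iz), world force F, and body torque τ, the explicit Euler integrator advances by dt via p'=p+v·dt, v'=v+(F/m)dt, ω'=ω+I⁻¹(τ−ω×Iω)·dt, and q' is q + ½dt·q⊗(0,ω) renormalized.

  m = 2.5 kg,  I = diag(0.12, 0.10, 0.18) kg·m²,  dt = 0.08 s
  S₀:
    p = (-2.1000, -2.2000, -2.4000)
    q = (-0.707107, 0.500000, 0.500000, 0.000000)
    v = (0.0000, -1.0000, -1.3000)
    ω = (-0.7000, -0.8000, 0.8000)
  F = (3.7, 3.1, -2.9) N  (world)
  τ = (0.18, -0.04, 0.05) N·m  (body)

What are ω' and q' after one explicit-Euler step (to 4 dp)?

angular accel α = (1.9267, -0.7360, 0.3400)
ω + α·dt = (-0.5459, -0.8589, 0.8272)
Hamilton product q⊗(0,ω) = (0.7500000, 0.8949749, 0.1656856, -0.6156856)
updated quaternion q' = (-0.6762, 0.5350, 0.5059, -0.0246)

ω' = (-0.5459, -0.8589, 0.8272)
q' = (-0.6762, 0.5350, 0.5059, -0.0246)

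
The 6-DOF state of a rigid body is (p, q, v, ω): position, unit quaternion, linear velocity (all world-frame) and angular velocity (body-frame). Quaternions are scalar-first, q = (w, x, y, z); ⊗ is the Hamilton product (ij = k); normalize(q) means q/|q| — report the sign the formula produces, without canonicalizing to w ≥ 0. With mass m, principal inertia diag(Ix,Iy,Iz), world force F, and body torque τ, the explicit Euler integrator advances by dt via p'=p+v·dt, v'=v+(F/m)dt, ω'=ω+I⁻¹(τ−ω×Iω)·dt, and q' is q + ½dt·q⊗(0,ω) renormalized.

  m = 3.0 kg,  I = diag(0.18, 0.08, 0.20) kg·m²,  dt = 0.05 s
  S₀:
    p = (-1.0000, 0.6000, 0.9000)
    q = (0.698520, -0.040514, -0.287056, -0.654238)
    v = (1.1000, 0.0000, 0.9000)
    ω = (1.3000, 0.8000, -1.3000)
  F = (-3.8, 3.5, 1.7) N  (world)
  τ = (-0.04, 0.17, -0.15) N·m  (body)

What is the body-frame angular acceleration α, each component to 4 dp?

α = (0.4711, 1.7025, -0.2300)

gyro term ω×Iω = (-0.1248, 0.0338, -0.1040)
(τ − ω×Iω)/I = (0.4711, 1.7025, -0.2300)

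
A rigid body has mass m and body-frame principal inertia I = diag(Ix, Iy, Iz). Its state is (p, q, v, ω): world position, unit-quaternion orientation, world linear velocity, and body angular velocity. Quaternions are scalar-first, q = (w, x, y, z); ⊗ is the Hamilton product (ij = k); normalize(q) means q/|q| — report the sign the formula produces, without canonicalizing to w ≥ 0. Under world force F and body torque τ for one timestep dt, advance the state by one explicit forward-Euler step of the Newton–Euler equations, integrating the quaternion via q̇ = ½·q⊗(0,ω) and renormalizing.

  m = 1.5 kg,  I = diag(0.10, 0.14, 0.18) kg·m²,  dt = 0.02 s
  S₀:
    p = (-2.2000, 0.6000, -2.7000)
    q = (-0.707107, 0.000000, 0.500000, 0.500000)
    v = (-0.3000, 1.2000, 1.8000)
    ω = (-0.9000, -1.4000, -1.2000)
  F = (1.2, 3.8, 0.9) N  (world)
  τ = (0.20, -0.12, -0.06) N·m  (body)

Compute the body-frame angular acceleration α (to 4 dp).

α = (1.3280, -0.2400, -0.6133)

ω×(Iω) gyroscopic = (0.0672, -0.0864, 0.0504)
α = I⁻¹(τ − ω×Iω) = (1.3280, -0.2400, -0.6133)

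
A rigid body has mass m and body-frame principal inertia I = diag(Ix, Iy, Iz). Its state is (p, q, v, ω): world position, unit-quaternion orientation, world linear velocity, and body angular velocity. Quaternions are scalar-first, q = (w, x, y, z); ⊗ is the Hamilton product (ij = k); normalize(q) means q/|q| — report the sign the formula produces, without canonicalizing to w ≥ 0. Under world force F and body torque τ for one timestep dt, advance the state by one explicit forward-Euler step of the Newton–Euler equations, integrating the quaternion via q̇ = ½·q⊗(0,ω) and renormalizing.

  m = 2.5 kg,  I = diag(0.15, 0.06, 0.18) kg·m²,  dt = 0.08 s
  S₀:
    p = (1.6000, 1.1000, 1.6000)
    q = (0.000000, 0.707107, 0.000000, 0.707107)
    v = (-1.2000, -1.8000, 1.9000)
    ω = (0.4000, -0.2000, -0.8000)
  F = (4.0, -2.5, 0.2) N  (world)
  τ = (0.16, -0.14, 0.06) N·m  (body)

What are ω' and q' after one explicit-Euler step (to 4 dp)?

gyro term ω×Iω = (0.0192, 0.0096, 0.0072)
α = I⁻¹(τ − ω×Iω) = (0.9387, -2.4933, 0.2933)
ω + α·dt = (0.4751, -0.3995, -0.7765)
Hamilton product q⊗(0,ω) = (0.2828428, 0.1414214, 0.8485284, -0.1414214)
q' = normalize(q + ½dt·q⊗(0,ω)) = (0.0113, 0.7123, 0.0339, 0.7010)

ω' = (0.4751, -0.3995, -0.7765)
q' = (0.0113, 0.7123, 0.0339, 0.7010)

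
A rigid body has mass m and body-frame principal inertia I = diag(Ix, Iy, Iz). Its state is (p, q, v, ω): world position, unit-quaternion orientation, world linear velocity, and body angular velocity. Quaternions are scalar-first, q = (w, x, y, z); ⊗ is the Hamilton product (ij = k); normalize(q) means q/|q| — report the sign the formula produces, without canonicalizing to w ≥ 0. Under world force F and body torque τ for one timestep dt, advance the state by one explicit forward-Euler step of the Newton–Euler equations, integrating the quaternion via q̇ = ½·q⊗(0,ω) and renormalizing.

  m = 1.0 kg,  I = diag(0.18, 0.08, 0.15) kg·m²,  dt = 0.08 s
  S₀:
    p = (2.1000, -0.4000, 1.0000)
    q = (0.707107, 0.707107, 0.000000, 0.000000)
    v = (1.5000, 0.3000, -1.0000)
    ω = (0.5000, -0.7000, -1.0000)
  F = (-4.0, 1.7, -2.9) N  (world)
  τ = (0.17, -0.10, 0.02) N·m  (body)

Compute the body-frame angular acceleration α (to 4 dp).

precession coupling ω×(Iω) = (0.0490, -0.0150, 0.0350)
(τ − ω×Iω)/I = (0.6722, -1.0625, -0.1000)

α = (0.6722, -1.0625, -0.1000)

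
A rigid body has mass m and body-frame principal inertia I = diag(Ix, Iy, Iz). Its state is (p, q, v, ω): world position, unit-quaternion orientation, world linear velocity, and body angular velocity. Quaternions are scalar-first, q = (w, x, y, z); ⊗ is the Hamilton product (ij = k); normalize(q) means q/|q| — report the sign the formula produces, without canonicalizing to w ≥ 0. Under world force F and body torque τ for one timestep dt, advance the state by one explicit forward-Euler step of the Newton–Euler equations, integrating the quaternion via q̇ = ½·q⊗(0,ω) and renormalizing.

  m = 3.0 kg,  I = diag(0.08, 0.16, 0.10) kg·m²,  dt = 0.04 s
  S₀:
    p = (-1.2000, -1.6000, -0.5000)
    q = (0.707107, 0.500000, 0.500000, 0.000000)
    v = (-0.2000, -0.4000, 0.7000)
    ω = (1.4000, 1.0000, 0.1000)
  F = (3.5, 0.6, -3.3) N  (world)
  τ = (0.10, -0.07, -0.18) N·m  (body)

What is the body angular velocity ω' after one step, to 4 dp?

ω' = (1.4530, 0.9832, -0.0168)

angular accel α = (1.3250, -0.4200, -2.9200)
ω' = ω + α·dt = (1.4530, 0.9832, -0.0168)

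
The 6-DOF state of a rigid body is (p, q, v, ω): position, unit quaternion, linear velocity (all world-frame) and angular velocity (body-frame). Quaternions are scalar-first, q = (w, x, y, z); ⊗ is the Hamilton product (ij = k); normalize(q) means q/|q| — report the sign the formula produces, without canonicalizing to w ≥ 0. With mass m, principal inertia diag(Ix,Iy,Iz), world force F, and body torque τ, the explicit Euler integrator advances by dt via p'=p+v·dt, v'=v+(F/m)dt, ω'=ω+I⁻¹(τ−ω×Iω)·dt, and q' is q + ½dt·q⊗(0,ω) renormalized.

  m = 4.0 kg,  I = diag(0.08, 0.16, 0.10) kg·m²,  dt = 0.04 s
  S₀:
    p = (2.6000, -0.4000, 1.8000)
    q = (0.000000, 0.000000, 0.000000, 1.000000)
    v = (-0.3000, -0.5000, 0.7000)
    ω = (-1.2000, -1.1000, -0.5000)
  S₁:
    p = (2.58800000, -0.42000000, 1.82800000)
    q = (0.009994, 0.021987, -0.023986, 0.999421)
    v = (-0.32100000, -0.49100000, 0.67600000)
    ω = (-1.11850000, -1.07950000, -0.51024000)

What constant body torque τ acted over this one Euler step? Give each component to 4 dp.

τ = (0.1300, 0.0700, 0.0800)

rate change Δω = (0.08150000, 0.02050000, -0.01024000)
ω₀×(Iω₀) = (-0.0330, -0.0120, 0.1056)
I·α + gyro = (0.1300, 0.0700, 0.0800)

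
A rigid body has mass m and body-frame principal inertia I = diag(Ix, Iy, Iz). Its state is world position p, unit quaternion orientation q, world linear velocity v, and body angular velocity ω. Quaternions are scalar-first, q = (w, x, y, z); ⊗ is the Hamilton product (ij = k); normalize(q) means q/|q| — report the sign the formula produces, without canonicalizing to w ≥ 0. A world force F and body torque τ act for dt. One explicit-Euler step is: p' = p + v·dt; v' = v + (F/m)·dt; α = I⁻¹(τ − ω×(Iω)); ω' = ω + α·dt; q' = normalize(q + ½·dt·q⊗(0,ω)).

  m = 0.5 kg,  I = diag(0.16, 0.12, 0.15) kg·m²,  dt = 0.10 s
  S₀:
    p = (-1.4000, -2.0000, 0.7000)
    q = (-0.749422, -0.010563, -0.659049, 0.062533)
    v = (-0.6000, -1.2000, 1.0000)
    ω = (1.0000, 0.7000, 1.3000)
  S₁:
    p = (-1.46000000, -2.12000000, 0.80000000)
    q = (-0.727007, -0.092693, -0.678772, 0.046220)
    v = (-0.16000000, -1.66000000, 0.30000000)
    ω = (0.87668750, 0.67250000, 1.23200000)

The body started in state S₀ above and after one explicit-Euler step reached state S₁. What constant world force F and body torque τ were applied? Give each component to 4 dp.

rate change Δω = (-0.12331250, -0.02750000, -0.06800000)
gyro term ω₀×Iω₀ = (0.0273, 0.0130, -0.0280)
applied torque τ = (-0.1700, -0.0200, -0.1300)
Δv = v₁−v₀ = (0.44000000, -0.46000000, -0.70000000)
m·(v₁−v₀)/dt = (2.2000, -2.3000, -3.5000)

F = (2.2000, -2.3000, -3.5000)
τ = (-0.1700, -0.0200, -0.1300)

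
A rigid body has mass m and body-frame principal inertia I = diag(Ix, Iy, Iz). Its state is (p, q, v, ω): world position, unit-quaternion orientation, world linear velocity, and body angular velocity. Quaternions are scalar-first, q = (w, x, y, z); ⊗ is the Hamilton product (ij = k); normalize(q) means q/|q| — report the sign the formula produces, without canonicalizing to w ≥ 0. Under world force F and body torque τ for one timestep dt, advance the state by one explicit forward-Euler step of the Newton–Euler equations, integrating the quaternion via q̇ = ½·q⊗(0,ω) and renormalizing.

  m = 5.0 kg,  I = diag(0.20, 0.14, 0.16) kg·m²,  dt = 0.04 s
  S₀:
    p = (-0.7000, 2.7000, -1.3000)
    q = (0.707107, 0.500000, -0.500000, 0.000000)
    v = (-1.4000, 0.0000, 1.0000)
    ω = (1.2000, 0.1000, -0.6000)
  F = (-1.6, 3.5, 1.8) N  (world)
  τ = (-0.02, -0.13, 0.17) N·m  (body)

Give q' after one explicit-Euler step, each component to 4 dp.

q' = (0.6959, 0.5228, -0.4924, 0.0045)

q⊗(0,ω) = (-0.5500000, 1.1485284, 0.3707107, 0.2257358)
updated quaternion q' = (0.6959, 0.5228, -0.4924, 0.0045)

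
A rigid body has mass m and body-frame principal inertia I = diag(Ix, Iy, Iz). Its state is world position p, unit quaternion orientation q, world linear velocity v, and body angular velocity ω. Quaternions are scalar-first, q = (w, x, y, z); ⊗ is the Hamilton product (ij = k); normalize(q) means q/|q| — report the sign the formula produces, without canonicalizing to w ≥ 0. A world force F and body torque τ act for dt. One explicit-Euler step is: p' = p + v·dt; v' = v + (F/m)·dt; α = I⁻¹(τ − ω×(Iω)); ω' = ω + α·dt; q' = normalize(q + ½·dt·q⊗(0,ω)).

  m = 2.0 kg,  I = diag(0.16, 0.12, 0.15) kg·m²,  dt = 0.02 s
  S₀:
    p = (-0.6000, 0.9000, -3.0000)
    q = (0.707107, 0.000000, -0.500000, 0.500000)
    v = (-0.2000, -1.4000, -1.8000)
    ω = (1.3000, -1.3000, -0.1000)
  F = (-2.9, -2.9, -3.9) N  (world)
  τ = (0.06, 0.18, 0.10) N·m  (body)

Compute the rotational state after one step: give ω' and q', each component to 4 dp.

precession coupling ω×(Iω) = (0.0039, -0.0013, 0.0676)
angular accel α = (0.3506, 1.5108, 0.2160)
ω + α·dt = (1.3070, -1.2698, -0.0957)
2q̇ = q⊗(0,ω) = (-0.6000000, 1.6192391, -0.2692391, 0.5792893)
updated quaternion q' = (0.7010, 0.0162, -0.5026, 0.5057)

ω' = (1.3070, -1.2698, -0.0957)
q' = (0.7010, 0.0162, -0.5026, 0.5057)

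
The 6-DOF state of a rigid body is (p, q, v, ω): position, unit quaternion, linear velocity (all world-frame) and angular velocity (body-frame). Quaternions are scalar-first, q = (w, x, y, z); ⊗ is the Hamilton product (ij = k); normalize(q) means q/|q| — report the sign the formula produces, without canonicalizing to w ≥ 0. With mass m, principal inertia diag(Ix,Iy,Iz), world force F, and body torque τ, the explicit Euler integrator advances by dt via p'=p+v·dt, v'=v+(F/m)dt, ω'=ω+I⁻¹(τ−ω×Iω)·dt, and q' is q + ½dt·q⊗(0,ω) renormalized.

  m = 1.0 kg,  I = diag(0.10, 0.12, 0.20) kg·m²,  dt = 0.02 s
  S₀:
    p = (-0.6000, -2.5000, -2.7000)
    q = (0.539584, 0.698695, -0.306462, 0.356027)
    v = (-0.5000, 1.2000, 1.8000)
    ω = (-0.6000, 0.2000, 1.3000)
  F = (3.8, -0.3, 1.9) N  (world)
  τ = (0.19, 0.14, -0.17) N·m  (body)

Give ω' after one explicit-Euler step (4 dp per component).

ω' = (-0.5662, 0.2103, 1.2832)

(τ − ω×Iω)/I = (1.6920, 0.5167, -0.8380)
ω + α·dt = (-0.5662, 0.2103, 1.2832)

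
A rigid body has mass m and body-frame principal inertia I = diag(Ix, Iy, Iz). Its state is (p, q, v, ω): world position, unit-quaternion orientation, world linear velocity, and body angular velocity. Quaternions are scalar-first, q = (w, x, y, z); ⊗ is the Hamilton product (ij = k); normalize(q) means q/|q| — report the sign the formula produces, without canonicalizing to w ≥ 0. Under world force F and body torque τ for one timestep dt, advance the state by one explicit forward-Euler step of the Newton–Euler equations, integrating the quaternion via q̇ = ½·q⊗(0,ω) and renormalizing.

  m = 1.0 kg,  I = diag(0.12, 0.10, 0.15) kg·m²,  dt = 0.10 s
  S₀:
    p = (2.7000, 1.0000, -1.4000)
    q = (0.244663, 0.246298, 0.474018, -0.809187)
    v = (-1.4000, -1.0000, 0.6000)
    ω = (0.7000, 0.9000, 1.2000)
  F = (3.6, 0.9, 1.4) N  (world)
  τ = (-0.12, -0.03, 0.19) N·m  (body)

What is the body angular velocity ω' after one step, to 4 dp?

gyro term ω×Iω = (0.0540, -0.0252, -0.0126)
(τ − ω×Iω)/I = (-1.4500, -0.0480, 1.3507)
ω' = ω + α·dt = (0.5550, 0.8952, 1.3351)

ω' = (0.5550, 0.8952, 1.3351)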